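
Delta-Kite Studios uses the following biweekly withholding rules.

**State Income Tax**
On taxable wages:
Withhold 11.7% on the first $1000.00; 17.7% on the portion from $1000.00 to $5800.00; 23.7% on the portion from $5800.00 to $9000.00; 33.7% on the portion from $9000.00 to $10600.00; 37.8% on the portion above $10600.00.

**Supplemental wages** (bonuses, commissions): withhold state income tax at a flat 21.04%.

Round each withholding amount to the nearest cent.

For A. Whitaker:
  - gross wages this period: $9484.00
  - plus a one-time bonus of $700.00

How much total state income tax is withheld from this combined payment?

State Income Tax: taxable = $9484.00
  $1725.00 + 33.7% × ($9484.00 − $9000.00) = $1725.00 + 33.7% × $484.00 = $1888.11
Supplemental (21.04% flat on bonus): 21.04% × $700.00 = $147.28
Total state income tax: $1888.11 + $147.28 = $2035.39

$2035.39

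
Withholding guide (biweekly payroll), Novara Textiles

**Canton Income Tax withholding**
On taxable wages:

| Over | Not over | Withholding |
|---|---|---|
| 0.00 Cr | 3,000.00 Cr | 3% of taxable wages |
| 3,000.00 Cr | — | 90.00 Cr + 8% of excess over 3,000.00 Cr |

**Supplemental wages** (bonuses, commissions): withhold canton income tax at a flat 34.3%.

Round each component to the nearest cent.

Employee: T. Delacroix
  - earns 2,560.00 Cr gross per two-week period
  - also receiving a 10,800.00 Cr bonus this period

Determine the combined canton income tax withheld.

3,781.20 Cr

Canton Income Tax: taxable = 2,560.00 Cr
  3% × 2,560.00 Cr = 76.80 Cr
Supplemental (34.3% flat on bonus): 34.3% × 10,800.00 Cr = 3,704.40 Cr
Total canton income tax: 76.80 Cr + 3,704.40 Cr = 3,781.20 Cr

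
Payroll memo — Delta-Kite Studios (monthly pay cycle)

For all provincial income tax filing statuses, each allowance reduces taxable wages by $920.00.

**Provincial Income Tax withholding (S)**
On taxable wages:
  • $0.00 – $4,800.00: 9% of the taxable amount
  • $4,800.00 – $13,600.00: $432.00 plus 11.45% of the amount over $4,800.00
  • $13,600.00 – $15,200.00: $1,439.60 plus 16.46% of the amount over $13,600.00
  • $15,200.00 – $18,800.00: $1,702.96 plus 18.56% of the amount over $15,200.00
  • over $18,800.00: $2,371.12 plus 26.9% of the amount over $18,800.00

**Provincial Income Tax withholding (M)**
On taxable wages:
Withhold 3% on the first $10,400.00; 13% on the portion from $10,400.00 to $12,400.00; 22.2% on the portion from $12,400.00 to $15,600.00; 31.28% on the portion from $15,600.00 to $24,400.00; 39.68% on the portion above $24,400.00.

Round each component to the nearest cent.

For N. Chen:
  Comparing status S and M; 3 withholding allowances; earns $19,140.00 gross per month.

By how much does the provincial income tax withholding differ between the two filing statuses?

Provincial Income Tax (S): taxable = $19,140.00 − 3×$920.00 = $16,380.00
  $1,702.96 + 18.56% × ($16,380.00 − $15,200.00) = $1,702.96 + 18.56% × $1,180.00 = $1,921.97
Provincial Income Tax (M): taxable = $19,140.00 − 3×$920.00 = $16,380.00
  $1,282.40 + 31.28% × ($16,380.00 − $15,600.00) = $1,282.40 + 31.28% × $780.00 = $1,526.38
Difference: |$1,921.97 − $1,526.38| = $395.59 (higher under S)

$395.59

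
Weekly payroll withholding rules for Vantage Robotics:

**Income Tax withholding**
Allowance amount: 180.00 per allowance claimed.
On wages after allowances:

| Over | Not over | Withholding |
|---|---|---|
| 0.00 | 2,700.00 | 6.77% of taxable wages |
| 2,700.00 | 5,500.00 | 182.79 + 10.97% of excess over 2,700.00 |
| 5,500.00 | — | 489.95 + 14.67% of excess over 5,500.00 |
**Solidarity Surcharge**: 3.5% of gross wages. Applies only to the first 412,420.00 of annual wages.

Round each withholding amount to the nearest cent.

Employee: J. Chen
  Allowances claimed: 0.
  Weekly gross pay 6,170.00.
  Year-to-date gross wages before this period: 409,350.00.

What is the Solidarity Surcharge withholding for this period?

107.45

Solidarity Surcharge: cap 412,420.00 − YTD 409,350.00 = 3,070.00 subject; 3.5% × 3,070.00 = 107.45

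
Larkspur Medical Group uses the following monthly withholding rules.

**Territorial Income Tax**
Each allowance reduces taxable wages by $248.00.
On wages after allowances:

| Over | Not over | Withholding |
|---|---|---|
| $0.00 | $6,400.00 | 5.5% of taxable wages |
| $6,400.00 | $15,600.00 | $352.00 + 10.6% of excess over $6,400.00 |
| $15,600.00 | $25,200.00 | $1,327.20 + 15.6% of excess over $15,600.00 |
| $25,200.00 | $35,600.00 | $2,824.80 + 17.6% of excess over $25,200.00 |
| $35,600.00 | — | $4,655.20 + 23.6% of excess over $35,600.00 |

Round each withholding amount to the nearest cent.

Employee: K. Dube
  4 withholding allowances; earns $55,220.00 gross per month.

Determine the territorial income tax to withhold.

$9,051.41

Territorial Income Tax: taxable = $55,220.00 − 4×$248.00 = $54,228.00
  $4,655.20 + 23.6% × ($54,228.00 − $35,600.00) = $4,655.20 + 23.6% × $18,628.00 = $9,051.41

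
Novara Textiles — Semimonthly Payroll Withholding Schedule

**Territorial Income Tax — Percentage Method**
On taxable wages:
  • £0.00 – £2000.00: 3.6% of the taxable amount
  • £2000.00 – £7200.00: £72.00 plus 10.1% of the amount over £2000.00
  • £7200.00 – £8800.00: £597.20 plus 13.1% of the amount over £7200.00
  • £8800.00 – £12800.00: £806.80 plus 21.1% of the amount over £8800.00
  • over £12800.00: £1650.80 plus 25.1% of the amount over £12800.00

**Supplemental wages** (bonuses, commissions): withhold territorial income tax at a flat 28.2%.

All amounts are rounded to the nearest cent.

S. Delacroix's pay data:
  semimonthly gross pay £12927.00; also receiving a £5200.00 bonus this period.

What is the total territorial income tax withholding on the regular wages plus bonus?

Territorial Income Tax: taxable = £12927.00
  £1650.80 + 25.1% × (£12927.00 − £12800.00) = £1650.80 + 25.1% × £127.00 = £1682.68
Supplemental (28.2% flat on bonus): 28.2% × £5200.00 = £1466.40
Total territorial income tax: £1682.68 + £1466.40 = £3149.08

£3149.08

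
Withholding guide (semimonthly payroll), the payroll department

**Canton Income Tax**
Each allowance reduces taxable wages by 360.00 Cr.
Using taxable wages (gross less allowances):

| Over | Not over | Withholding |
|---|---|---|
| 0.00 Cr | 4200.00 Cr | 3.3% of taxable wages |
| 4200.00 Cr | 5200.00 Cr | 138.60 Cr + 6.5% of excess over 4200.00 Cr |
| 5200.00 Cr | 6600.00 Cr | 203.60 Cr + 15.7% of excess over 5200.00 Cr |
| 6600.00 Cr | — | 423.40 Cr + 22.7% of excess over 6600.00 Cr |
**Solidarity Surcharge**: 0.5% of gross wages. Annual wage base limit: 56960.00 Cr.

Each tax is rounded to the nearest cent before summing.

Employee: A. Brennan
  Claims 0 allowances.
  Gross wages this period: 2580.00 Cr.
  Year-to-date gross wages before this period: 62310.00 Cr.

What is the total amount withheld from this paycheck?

85.14 Cr

Canton Income Tax: taxable = 2580.00 Cr
  3.3% × 2580.00 Cr = 85.14 Cr
Solidarity Surcharge: YTD 62310.00 Cr ≥ cap 56960.00 Cr → 0.00 Cr
Total: 85.14 Cr + 0.00 Cr = 85.14 Cr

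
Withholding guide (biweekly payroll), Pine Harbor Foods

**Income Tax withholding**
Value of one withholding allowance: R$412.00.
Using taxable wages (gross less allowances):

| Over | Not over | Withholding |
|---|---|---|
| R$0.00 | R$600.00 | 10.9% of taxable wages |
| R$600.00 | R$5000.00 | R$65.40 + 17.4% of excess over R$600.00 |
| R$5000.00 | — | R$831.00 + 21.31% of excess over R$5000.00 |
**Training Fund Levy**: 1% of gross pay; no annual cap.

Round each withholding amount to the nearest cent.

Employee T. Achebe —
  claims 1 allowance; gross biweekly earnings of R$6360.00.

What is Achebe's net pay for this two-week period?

Income Tax: taxable = R$6360.00 − 1×R$412.00 = R$5948.00
  R$831.00 + 21.31% × (R$5948.00 − R$5000.00) = R$831.00 + 21.31% × R$948.00 = R$1033.02
Training Fund Levy: 1% × R$6360.00 = R$63.60
Total withheld: R$1033.02 + R$63.60 = R$1096.62
Net pay: R$6360.00 − R$1096.62 = R$5263.38

R$5263.38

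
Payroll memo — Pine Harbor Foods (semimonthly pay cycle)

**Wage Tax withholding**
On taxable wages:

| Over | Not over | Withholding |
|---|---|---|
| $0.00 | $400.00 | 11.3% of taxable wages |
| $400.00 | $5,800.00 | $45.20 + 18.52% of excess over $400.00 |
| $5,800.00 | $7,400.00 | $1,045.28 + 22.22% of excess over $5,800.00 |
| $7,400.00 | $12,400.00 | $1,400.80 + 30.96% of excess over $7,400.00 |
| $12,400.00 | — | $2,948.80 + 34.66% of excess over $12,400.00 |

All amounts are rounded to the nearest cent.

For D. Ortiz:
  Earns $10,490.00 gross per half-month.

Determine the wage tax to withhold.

Wage Tax: taxable = $10,490.00
  $1,400.80 + 30.96% × ($10,490.00 − $7,400.00) = $1,400.80 + 30.96% × $3,090.00 = $2,357.46

$2,357.46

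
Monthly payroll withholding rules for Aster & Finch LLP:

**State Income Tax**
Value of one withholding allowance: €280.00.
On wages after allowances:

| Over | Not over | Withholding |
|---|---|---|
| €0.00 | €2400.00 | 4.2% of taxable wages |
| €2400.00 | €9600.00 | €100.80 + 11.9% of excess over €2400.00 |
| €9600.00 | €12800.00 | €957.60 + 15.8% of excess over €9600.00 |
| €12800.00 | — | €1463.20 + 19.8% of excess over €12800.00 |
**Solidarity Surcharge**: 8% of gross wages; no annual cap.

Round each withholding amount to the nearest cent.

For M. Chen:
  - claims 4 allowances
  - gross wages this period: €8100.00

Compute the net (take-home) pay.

State Income Tax: taxable = €8100.00 − 4×€280.00 = €6980.00
  €100.80 + 11.9% × (€6980.00 − €2400.00) = €100.80 + 11.9% × €4580.00 = €645.82
Solidarity Surcharge: 8% × €8100.00 = €648.00
Total withheld: €645.82 + €648.00 = €1293.82
Net pay: €8100.00 − €1293.82 = €6806.18

€6806.18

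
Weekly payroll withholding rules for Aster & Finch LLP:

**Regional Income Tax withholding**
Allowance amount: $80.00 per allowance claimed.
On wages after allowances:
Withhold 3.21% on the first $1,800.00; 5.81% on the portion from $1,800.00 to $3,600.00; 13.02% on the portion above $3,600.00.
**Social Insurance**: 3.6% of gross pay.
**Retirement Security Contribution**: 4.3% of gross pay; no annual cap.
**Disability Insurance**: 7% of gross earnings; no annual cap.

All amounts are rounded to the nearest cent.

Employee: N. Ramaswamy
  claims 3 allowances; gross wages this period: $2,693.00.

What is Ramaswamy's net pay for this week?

Regional Income Tax: taxable = $2,693.00 − 3×$80.00 = $2,453.00
  $57.78 + 5.81% × ($2,453.00 − $1,800.00) = $57.78 + 5.81% × $653.00 = $95.72
Social Insurance: 3.6% × $2,693.00 = $96.95
Retirement Security Contribution: 4.3% × $2,693.00 = $115.80
Disability Insurance: 7% × $2,693.00 = $188.51
Total withheld: $95.72 + $96.95 + $115.80 + $188.51 = $496.98
Net pay: $2,693.00 − $496.98 = $2,196.02

$2,196.02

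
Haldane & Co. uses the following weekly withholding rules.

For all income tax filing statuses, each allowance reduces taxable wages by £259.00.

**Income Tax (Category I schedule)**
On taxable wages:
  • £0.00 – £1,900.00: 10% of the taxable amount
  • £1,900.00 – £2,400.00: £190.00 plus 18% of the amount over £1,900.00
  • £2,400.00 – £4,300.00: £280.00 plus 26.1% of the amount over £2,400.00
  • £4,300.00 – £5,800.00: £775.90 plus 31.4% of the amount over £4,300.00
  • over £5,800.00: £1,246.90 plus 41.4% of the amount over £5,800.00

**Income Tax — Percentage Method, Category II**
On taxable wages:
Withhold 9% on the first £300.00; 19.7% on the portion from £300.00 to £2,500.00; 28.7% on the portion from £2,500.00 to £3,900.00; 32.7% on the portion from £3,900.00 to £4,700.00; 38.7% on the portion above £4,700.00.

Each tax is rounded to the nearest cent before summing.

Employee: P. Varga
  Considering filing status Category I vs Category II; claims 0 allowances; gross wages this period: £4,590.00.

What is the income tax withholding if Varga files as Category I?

£866.96

Income Tax (Category I): taxable = £4,590.00
  £775.90 + 31.4% × (£4,590.00 − £4,300.00) = £775.90 + 31.4% × £290.00 = £866.96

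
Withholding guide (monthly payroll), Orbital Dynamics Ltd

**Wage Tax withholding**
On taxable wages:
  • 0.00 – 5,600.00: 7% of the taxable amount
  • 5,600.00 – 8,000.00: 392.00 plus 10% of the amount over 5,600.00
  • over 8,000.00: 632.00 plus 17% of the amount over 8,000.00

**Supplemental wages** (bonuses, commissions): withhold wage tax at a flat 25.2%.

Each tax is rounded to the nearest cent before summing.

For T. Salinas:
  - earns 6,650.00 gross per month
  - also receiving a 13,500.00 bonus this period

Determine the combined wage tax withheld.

Wage Tax: taxable = 6,650.00
  392.00 + 10% × (6,650.00 − 5,600.00) = 392.00 + 10% × 1,050.00 = 497.00
Supplemental (25.2% flat on bonus): 25.2% × 13,500.00 = 3,402.00
Total wage tax: 497.00 + 3,402.00 = 3,899.00

3,899.00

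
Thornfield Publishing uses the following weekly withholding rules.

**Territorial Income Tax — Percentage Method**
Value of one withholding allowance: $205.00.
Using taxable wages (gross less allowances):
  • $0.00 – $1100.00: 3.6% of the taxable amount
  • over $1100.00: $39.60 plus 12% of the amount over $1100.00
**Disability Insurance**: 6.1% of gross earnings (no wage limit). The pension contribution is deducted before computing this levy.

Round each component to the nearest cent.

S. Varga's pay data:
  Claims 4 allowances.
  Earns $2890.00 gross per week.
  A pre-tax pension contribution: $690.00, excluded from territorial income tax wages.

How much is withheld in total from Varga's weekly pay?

Territorial Income Tax: taxable = $2890.00 − $690.00 − 4×$205.00 = $1380.00
  $39.60 + 12% × ($1380.00 − $1100.00) = $39.60 + 12% × $280.00 = $73.20
Disability Insurance: 6.1% × $2200.00 = $134.20
Total: $73.20 + $134.20 = $207.40

$207.40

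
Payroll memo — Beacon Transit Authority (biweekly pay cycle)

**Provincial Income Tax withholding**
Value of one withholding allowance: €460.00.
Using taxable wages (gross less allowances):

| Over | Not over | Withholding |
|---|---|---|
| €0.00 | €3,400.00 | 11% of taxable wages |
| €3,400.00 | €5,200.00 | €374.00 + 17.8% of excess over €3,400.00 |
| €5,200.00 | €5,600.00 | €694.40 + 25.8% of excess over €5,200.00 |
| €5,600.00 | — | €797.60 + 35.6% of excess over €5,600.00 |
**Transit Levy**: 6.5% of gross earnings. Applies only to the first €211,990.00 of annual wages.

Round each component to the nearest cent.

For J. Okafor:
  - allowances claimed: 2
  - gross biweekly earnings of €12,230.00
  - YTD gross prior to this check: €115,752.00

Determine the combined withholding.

€3,625.31

Provincial Income Tax: taxable = €12,230.00 − 2×€460.00 = €11,310.00
  €797.60 + 35.6% × (€11,310.00 − €5,600.00) = €797.60 + 35.6% × €5,710.00 = €2,830.36
Transit Levy: 6.5% × €12,230.00 = €794.95
Total: €2,830.36 + €794.95 = €3,625.31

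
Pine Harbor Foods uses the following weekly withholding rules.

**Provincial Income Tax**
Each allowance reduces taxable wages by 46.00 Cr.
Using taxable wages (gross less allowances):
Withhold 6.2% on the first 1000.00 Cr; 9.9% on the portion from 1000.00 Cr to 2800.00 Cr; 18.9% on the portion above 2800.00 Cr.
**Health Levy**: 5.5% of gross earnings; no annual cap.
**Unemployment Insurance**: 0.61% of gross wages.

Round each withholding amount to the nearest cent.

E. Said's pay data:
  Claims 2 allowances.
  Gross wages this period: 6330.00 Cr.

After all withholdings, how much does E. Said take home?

5053.26 Cr

Provincial Income Tax: taxable = 6330.00 Cr − 2×46.00 Cr = 6238.00 Cr
  240.20 Cr + 18.9% × (6238.00 Cr − 2800.00 Cr) = 240.20 Cr + 18.9% × 3438.00 Cr = 889.98 Cr
Health Levy: 5.5% × 6330.00 Cr = 348.15 Cr
Unemployment Insurance: 0.61% × 6330.00 Cr = 38.61 Cr
Total withheld: 889.98 Cr + 348.15 Cr + 38.61 Cr = 1276.74 Cr
Net pay: 6330.00 Cr − 1276.74 Cr = 5053.26 Cr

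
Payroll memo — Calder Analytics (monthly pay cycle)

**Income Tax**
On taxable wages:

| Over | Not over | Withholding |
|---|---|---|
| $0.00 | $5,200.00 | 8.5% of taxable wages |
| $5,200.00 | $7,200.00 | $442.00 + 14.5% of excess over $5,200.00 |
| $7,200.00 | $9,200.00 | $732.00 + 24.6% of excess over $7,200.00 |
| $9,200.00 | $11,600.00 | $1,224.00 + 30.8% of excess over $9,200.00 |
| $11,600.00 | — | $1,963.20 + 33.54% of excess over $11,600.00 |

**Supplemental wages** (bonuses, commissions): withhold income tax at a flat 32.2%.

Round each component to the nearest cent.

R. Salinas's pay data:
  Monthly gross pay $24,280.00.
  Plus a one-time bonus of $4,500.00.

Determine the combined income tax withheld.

Income Tax: taxable = $24,280.00
  $1,963.20 + 33.54% × ($24,280.00 − $11,600.00) = $1,963.20 + 33.54% × $12,680.00 = $6,216.07
Supplemental (32.2% flat on bonus): 32.2% × $4,500.00 = $1,449.00
Total income tax: $6,216.07 + $1,449.00 = $7,665.07

$7,665.07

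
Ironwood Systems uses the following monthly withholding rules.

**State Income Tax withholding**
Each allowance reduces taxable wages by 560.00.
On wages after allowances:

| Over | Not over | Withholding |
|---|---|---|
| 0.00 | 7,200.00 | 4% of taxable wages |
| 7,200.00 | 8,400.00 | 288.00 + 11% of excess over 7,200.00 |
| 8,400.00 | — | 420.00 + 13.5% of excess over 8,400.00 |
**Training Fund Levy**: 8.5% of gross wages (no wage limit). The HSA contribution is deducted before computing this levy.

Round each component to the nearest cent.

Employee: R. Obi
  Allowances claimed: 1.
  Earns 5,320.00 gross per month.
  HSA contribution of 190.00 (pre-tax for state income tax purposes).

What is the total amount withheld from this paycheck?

618.85

State Income Tax: taxable = 5,320.00 − 190.00 − 1×560.00 = 4,570.00
  4% × 4,570.00 = 182.80
Training Fund Levy: 8.5% × 5,130.00 = 436.05
Total: 182.80 + 436.05 = 618.85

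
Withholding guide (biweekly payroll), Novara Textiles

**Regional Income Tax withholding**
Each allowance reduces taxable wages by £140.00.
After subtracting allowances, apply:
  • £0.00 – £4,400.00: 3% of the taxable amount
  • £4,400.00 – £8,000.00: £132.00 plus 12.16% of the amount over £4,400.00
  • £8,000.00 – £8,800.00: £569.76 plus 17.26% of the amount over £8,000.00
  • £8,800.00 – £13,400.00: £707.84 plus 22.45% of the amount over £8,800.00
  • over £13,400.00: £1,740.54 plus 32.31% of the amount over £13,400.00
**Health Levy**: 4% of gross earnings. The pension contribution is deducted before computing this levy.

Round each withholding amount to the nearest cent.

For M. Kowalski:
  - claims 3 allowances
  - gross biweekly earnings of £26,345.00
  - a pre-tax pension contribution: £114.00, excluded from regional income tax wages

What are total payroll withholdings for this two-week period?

£6,799.77

Regional Income Tax: taxable = £26,345.00 − £114.00 − 3×£140.00 = £25,811.00
  £1,740.54 + 32.31% × (£25,811.00 − £13,400.00) = £1,740.54 + 32.31% × £12,411.00 = £5,750.53
Health Levy: 4% × £26,231.00 = £1,049.24
Total: £5,750.53 + £1,049.24 = £6,799.77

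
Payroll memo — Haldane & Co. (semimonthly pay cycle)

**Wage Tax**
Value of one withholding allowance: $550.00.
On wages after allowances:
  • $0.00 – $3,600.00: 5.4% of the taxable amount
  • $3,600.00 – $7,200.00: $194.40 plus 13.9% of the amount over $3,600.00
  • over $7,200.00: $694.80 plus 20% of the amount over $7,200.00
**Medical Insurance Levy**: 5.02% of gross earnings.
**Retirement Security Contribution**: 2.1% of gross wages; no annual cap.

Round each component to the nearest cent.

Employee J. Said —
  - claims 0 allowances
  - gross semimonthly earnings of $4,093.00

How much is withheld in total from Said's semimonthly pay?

Wage Tax: taxable = $4,093.00
  $194.40 + 13.9% × ($4,093.00 − $3,600.00) = $194.40 + 13.9% × $493.00 = $262.93
Medical Insurance Levy: 5.02% × $4,093.00 = $205.47
Retirement Security Contribution: 2.1% × $4,093.00 = $85.95
Total: $262.93 + $205.47 + $85.95 = $554.35

$554.35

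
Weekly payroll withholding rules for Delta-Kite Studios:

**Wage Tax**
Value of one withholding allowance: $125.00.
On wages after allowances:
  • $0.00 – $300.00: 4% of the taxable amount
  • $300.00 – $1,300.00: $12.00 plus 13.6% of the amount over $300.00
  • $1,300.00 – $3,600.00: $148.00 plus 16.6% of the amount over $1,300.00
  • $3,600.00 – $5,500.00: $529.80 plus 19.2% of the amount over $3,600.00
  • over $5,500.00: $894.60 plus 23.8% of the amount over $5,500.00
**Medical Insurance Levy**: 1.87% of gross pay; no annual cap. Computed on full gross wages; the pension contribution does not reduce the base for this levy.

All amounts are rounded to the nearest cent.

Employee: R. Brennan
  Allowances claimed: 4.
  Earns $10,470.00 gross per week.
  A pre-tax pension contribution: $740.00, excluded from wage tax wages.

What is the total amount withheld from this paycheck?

Wage Tax: taxable = $10,470.00 − $740.00 − 4×$125.00 = $9,230.00
  $894.60 + 23.8% × ($9,230.00 − $5,500.00) = $894.60 + 23.8% × $3,730.00 = $1,782.34
Medical Insurance Levy: 1.87% × $10,470.00 = $195.79
Total: $1,782.34 + $195.79 = $1,978.13

$1,978.13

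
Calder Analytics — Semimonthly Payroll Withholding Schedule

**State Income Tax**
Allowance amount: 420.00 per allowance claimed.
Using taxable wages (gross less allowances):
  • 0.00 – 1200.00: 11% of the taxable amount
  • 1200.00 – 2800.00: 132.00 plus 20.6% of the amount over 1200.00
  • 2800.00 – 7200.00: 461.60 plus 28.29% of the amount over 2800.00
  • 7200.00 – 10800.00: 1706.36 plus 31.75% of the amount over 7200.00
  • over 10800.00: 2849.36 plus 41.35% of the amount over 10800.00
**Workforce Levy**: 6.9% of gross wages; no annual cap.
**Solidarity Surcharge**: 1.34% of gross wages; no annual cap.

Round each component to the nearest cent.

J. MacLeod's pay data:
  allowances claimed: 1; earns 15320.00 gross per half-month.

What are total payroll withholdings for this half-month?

State Income Tax: taxable = 15320.00 − 1×420.00 = 14900.00
  2849.36 + 41.35% × (14900.00 − 10800.00) = 2849.36 + 41.35% × 4100.00 = 4544.71
Workforce Levy: 6.9% × 15320.00 = 1057.08
Solidarity Surcharge: 1.34% × 15320.00 = 205.29
Total: 4544.71 + 1057.08 + 205.29 = 5807.08

5807.08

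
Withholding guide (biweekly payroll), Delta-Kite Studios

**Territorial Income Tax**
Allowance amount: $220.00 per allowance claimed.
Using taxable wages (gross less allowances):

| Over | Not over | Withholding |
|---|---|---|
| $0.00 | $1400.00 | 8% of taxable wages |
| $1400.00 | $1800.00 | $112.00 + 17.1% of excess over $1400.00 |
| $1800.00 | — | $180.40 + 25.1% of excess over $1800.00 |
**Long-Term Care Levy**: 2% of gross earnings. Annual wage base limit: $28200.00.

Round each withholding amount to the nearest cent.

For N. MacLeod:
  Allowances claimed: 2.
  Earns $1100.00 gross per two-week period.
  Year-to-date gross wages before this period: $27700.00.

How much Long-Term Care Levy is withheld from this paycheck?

$10.00

Long-Term Care Levy: cap $28200.00 − YTD $27700.00 = $500.00 subject; 2% × $500.00 = $10.00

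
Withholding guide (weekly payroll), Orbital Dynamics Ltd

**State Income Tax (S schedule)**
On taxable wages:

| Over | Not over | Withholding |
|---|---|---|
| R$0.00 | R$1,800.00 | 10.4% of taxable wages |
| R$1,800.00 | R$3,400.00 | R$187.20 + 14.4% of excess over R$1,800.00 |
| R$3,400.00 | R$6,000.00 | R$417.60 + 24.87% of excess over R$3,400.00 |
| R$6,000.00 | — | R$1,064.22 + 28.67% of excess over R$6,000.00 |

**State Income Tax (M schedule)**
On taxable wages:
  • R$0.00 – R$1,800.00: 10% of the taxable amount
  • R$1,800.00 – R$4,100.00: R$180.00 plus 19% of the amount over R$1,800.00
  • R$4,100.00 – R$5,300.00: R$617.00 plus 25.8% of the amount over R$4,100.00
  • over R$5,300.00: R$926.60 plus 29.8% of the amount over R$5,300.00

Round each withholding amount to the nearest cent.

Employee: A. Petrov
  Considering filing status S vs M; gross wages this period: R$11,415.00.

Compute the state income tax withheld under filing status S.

State Income Tax (S): taxable = R$11,415.00
  R$1,064.22 + 28.67% × (R$11,415.00 − R$6,000.00) = R$1,064.22 + 28.67% × R$5,415.00 = R$2,616.70

R$2,616.70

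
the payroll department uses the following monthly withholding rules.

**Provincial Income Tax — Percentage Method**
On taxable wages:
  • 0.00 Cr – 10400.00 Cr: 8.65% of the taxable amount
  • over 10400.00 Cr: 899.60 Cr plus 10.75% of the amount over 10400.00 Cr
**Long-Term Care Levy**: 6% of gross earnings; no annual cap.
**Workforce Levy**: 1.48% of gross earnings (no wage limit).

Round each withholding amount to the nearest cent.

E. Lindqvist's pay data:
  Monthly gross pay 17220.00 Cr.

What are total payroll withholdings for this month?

2920.81 Cr

Provincial Income Tax: taxable = 17220.00 Cr
  899.60 Cr + 10.75% × (17220.00 Cr − 10400.00 Cr) = 899.60 Cr + 10.75% × 6820.00 Cr = 1632.75 Cr
Long-Term Care Levy: 6% × 17220.00 Cr = 1033.20 Cr
Workforce Levy: 1.48% × 17220.00 Cr = 254.86 Cr
Total: 1632.75 Cr + 1033.20 Cr + 254.86 Cr = 2920.81 Cr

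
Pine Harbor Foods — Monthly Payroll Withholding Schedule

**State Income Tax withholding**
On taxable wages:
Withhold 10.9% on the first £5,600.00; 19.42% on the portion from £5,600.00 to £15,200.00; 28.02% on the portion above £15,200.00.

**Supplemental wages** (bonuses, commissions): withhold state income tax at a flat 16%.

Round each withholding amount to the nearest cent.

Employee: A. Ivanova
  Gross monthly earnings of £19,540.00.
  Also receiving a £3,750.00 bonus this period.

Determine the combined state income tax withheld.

£4,290.79

State Income Tax: taxable = £19,540.00
  £2,474.72 + 28.02% × (£19,540.00 − £15,200.00) = £2,474.72 + 28.02% × £4,340.00 = £3,690.79
Supplemental (16% flat on bonus): 16% × £3,750.00 = £600.00
Total state income tax: £3,690.79 + £600.00 = £4,290.79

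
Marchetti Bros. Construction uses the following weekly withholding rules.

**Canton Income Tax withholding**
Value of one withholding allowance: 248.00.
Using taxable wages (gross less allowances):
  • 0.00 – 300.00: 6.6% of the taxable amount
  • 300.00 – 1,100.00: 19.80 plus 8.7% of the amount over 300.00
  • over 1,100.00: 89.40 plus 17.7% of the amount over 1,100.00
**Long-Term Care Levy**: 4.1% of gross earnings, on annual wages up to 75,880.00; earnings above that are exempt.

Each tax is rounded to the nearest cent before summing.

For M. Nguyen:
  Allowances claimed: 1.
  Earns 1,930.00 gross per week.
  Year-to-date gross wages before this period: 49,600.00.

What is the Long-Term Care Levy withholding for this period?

Long-Term Care Levy: 4.1% × 1,930.00 = 79.13

79.13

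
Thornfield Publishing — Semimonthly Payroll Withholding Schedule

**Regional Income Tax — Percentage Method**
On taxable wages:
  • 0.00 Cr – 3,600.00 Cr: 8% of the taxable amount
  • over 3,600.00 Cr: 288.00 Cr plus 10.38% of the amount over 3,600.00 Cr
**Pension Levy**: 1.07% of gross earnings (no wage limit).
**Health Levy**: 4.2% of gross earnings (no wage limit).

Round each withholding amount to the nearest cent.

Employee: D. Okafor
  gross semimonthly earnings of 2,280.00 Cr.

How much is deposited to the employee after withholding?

1,977.44 Cr

Regional Income Tax: taxable = 2,280.00 Cr
  8% × 2,280.00 Cr = 182.40 Cr
Pension Levy: 1.07% × 2,280.00 Cr = 24.40 Cr
Health Levy: 4.2% × 2,280.00 Cr = 95.76 Cr
Total withheld: 182.40 Cr + 24.40 Cr + 95.76 Cr = 302.56 Cr
Net pay: 2,280.00 Cr − 302.56 Cr = 1,977.44 Cr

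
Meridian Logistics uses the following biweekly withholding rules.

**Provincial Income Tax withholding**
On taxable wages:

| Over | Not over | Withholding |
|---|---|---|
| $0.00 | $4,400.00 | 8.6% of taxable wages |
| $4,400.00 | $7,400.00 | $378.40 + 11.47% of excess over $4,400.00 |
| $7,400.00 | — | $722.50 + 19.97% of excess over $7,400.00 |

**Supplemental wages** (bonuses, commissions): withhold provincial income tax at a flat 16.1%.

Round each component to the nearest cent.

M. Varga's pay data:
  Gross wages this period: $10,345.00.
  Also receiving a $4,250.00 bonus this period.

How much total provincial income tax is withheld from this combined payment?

Provincial Income Tax: taxable = $10,345.00
  $722.50 + 19.97% × ($10,345.00 − $7,400.00) = $722.50 + 19.97% × $2,945.00 = $1,310.62
Supplemental (16.1% flat on bonus): 16.1% × $4,250.00 = $684.25
Total provincial income tax: $1,310.62 + $684.25 = $1,994.87

$1,994.87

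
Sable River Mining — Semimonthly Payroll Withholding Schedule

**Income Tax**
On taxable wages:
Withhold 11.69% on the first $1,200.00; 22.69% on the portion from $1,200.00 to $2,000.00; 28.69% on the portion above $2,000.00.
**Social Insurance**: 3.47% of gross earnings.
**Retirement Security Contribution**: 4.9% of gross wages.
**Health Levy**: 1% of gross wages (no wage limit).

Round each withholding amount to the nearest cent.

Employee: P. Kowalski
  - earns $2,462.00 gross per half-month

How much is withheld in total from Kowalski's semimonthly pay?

Income Tax: taxable = $2,462.00
  $321.80 + 28.69% × ($2,462.00 − $2,000.00) = $321.80 + 28.69% × $462.00 = $454.35
Social Insurance: 3.47% × $2,462.00 = $85.43
Retirement Security Contribution: 4.9% × $2,462.00 = $120.64
Health Levy: 1% × $2,462.00 = $24.62
Total: $454.35 + $85.43 + $120.64 + $24.62 = $685.04

$685.04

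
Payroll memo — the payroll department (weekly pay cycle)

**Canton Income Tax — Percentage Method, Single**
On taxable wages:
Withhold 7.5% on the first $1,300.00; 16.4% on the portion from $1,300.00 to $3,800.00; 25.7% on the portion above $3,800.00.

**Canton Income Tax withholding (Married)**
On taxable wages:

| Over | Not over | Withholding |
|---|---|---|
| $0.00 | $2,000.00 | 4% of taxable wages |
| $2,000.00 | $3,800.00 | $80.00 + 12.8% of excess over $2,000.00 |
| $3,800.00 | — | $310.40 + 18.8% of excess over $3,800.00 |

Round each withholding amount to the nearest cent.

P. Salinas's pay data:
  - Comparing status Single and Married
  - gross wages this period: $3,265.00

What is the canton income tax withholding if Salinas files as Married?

$241.92

Canton Income Tax (Married): taxable = $3,265.00
  $80.00 + 12.8% × ($3,265.00 − $2,000.00) = $80.00 + 12.8% × $1,265.00 = $241.92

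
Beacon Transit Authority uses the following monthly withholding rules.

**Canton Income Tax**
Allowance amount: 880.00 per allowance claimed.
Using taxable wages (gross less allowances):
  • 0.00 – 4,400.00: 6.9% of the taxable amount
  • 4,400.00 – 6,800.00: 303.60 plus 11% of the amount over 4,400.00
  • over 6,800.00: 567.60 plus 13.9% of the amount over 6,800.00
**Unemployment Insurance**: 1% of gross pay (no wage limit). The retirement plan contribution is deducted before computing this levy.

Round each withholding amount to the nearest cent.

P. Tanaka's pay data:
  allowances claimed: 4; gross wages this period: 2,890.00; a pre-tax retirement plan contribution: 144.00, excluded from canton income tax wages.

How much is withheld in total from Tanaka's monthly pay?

27.46

Canton Income Tax: taxable = 2,890.00 − 144.00 − 4×880.00 = -774.00
  Taxable ≤ 0 → 0.00
Unemployment Insurance: 1% × 2,746.00 = 27.46
Total: 0.00 + 27.46 = 27.46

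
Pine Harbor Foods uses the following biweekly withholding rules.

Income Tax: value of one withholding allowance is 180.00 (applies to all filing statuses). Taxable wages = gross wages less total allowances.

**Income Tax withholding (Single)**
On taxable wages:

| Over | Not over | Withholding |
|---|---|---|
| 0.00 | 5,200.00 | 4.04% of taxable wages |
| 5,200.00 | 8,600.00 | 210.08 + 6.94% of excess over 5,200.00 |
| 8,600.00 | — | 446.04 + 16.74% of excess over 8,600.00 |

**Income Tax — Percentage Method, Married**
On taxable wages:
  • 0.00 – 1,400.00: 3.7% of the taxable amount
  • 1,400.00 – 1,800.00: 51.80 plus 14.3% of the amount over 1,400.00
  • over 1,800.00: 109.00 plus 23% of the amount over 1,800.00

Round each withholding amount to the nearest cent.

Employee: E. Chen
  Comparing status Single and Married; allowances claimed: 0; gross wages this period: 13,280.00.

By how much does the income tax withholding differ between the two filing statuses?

1,519.93

Income Tax (Single): taxable = 13,280.00
  446.04 + 16.74% × (13,280.00 − 8,600.00) = 446.04 + 16.74% × 4,680.00 = 1,229.47
Income Tax (Married): taxable = 13,280.00
  109.00 + 23% × (13,280.00 − 1,800.00) = 109.00 + 23% × 11,480.00 = 2,749.40
Difference: |1,229.47 − 2,749.40| = 1,519.93 (higher under Married)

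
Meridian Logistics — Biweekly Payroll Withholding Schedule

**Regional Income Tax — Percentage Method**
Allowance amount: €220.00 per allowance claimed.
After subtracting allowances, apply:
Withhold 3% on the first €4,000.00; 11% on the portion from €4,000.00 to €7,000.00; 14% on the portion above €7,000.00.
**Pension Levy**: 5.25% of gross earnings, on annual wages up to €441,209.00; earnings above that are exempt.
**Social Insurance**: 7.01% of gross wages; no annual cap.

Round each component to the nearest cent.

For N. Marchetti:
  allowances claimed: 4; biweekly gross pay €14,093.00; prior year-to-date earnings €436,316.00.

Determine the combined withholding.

Regional Income Tax: taxable = €14,093.00 − 4×€220.00 = €13,213.00
  €450.00 + 14% × (€13,213.00 − €7,000.00) = €450.00 + 14% × €6,213.00 = €1,319.82
Pension Levy: cap €441,209.00 − YTD €436,316.00 = €4,893.00 subject; 5.25% × €4,893.00 = €256.88
Social Insurance: 7.01% × €14,093.00 = €987.92
Total: €1,319.82 + €256.88 + €987.92 = €2,564.62

€2,564.62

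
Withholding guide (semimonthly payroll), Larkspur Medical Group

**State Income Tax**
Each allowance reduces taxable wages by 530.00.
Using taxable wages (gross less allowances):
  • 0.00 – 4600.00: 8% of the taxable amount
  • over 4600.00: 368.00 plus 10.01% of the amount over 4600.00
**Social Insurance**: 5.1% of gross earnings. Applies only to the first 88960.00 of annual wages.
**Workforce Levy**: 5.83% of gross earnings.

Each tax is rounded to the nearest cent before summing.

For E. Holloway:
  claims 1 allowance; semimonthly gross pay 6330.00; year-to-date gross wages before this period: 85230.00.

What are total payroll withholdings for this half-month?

1047.39

State Income Tax: taxable = 6330.00 − 1×530.00 = 5800.00
  368.00 + 10.01% × (5800.00 − 4600.00) = 368.00 + 10.01% × 1200.00 = 488.12
Social Insurance: cap 88960.00 − YTD 85230.00 = 3730.00 subject; 5.1% × 3730.00 = 190.23
Workforce Levy: 5.83% × 6330.00 = 369.04
Total: 488.12 + 190.23 + 369.04 = 1047.39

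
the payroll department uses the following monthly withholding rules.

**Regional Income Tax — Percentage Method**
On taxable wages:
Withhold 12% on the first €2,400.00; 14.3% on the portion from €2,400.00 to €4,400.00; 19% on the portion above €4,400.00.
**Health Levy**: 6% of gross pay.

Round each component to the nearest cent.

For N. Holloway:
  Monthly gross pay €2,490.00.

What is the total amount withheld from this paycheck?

€450.27

Regional Income Tax: taxable = €2,490.00
  €288.00 + 14.3% × (€2,490.00 − €2,400.00) = €288.00 + 14.3% × €90.00 = €300.87
Health Levy: 6% × €2,490.00 = €149.40
Total: €300.87 + €149.40 = €450.27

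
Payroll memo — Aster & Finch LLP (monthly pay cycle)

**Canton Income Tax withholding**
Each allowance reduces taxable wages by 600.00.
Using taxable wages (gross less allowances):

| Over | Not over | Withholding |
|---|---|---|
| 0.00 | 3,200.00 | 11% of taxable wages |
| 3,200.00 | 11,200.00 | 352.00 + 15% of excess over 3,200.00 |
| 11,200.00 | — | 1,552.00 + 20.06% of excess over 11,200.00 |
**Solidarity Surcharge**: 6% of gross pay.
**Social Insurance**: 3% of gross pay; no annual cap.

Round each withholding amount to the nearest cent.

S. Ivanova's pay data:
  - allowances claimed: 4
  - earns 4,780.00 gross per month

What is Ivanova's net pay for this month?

4,088.00

Canton Income Tax: taxable = 4,780.00 − 4×600.00 = 2,380.00
  11% × 2,380.00 = 261.80
Solidarity Surcharge: 6% × 4,780.00 = 286.80
Social Insurance: 3% × 4,780.00 = 143.40
Total withheld: 261.80 + 286.80 + 143.40 = 692.00
Net pay: 4,780.00 − 692.00 = 4,088.00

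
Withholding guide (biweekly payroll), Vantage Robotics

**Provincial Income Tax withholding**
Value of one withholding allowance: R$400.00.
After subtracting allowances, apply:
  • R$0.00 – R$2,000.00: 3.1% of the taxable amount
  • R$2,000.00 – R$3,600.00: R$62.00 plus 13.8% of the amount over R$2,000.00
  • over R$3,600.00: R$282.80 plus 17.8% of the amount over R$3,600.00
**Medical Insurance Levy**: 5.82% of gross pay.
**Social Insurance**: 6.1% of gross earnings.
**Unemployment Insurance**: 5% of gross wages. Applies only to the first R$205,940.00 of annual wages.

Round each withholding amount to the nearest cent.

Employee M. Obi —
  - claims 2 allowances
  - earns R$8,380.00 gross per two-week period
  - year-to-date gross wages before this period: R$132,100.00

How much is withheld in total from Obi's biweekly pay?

Provincial Income Tax: taxable = R$8,380.00 − 2×R$400.00 = R$7,580.00
  R$282.80 + 17.8% × (R$7,580.00 − R$3,600.00) = R$282.80 + 17.8% × R$3,980.00 = R$991.24
Medical Insurance Levy: 5.82% × R$8,380.00 = R$487.72
Social Insurance: 6.1% × R$8,380.00 = R$511.18
Unemployment Insurance: 5% × R$8,380.00 = R$419.00
Total: R$991.24 + R$487.72 + R$511.18 + R$419.00 = R$2,409.14

R$2,409.14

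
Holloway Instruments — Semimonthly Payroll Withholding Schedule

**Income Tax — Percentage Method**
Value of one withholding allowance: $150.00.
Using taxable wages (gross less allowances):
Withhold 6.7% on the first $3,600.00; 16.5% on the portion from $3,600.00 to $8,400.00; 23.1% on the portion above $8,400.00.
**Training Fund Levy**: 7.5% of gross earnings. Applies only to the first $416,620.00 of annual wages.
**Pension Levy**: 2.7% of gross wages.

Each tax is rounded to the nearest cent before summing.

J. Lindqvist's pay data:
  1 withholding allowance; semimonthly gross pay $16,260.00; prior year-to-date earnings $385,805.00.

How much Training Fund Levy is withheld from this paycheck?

Training Fund Levy: 7.5% × $16,260.00 = $1,219.50

$1,219.50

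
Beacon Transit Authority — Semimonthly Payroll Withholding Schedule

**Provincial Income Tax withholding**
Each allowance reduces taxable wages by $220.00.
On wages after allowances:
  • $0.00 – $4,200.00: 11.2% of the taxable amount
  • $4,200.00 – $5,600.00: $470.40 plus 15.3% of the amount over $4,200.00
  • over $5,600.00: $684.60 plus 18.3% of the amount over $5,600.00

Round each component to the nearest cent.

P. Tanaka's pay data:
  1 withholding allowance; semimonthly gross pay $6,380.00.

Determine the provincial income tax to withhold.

Provincial Income Tax: taxable = $6,380.00 − 1×$220.00 = $6,160.00
  $684.60 + 18.3% × ($6,160.00 − $5,600.00) = $684.60 + 18.3% × $560.00 = $787.08

$787.08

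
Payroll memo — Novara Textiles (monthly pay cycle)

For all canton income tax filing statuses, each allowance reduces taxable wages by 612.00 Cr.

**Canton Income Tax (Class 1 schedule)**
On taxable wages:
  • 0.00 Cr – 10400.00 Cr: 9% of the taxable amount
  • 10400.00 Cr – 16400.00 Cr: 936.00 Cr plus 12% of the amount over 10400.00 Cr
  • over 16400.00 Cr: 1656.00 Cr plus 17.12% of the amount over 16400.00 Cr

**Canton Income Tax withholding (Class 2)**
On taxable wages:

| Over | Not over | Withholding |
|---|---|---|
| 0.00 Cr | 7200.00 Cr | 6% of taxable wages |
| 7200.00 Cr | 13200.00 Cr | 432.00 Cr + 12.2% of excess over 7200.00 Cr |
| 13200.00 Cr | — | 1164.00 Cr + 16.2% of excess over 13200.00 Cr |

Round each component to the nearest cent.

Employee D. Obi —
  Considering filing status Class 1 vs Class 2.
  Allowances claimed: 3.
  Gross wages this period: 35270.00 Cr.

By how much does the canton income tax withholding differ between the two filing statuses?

130.31 Cr

Canton Income Tax (Class 1): taxable = 35270.00 Cr − 3×612.00 Cr = 33434.00 Cr
  1656.00 Cr + 17.12% × (33434.00 Cr − 16400.00 Cr) = 1656.00 Cr + 17.12% × 17034.00 Cr = 4572.22 Cr
Canton Income Tax (Class 2): taxable = 35270.00 Cr − 3×612.00 Cr = 33434.00 Cr
  1164.00 Cr + 16.2% × (33434.00 Cr − 13200.00 Cr) = 1164.00 Cr + 16.2% × 20234.00 Cr = 4441.91 Cr
Difference: |4572.22 Cr − 4441.91 Cr| = 130.31 Cr (higher under Class 1)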